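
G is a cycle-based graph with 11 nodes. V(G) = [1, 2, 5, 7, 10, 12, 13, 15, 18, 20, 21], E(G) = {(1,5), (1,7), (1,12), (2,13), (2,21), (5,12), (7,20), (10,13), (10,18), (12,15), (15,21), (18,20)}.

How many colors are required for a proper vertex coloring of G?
χ(G) = 3

Clique number ω(G) = 3 (lower bound: χ ≥ ω).
The clique on [1, 5, 12] has size 3, forcing χ ≥ 3, and the coloring below uses 3 colors, so χ(G) = 3.
A valid 3-coloring: color 1: [7, 12, 13, 18, 21]; color 2: [1, 2, 10, 15, 20]; color 3: [5].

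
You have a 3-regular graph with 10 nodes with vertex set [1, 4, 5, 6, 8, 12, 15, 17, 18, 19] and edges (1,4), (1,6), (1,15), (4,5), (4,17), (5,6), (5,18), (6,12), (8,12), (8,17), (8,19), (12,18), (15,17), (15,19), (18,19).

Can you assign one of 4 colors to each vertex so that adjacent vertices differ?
A valid 4-coloring: color 1: [1, 5, 12, 17, 19]; color 2: [4, 6, 8, 15, 18].
(χ(G) = 2 ≤ 4.)

Yes, G is 4-colorable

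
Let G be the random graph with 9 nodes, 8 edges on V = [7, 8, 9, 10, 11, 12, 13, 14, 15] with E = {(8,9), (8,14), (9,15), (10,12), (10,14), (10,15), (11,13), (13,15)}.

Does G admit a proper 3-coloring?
A valid 3-coloring: color 1: [7, 11, 12, 14, 15]; color 2: [9, 10, 13]; color 3: [8].
(χ(G) = 3 ≤ 3.)

Yes, G is 3-colorable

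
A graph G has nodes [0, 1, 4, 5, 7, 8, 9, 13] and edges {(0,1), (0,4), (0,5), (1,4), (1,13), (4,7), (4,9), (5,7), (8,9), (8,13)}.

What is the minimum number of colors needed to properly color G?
Clique number ω(G) = 3 (lower bound: χ ≥ ω).
The clique on [0, 1, 4] has size 3, forcing χ ≥ 3, and the coloring below uses 3 colors, so χ(G) = 3.
A valid 3-coloring: color 1: [4, 5, 8]; color 2: [1, 7, 9]; color 3: [0, 13].

χ(G) = 3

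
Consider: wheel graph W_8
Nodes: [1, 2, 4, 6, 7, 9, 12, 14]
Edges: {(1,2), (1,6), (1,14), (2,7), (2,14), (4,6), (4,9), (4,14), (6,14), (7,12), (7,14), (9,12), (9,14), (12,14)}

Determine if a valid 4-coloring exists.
Yes, G is 4-colorable

A valid 4-coloring: color 1: [14]; color 2: [2, 6, 12]; color 3: [1, 4, 7]; color 4: [9].
(χ(G) = 4 ≤ 4.)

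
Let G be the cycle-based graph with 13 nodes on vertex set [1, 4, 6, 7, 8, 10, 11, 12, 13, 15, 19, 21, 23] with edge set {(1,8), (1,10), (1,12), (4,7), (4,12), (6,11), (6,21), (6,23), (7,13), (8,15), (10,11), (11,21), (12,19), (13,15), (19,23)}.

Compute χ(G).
χ(G) = 3

Clique number ω(G) = 3 (lower bound: χ ≥ ω).
The clique on [6, 11, 21] has size 3, forcing χ ≥ 3, and the coloring below uses 3 colors, so χ(G) = 3.
A valid 3-coloring: color 1: [8, 11, 12, 13, 23]; color 2: [1, 4, 6, 15, 19]; color 3: [7, 10, 21].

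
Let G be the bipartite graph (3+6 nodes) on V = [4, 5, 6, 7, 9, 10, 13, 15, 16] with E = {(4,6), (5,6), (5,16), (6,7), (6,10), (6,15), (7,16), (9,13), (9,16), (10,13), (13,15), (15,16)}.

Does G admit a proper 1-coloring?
No, G is not 1-colorable

Edge (9,16) forces its endpoints to differ, so 1 color is not enough.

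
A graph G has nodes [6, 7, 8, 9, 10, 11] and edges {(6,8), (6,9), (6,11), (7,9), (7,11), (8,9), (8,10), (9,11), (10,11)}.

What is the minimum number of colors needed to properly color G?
χ(G) = 3

Clique number ω(G) = 3 (lower bound: χ ≥ ω).
The clique on [6, 8, 9] has size 3, forcing χ ≥ 3, and the coloring below uses 3 colors, so χ(G) = 3.
A valid 3-coloring: color 1: [9, 10]; color 2: [8, 11]; color 3: [6, 7].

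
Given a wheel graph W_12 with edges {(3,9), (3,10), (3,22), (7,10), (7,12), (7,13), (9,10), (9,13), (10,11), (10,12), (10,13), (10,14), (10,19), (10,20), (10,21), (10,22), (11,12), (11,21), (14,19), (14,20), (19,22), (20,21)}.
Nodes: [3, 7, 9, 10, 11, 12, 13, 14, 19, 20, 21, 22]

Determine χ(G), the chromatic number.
Clique number ω(G) = 3 (lower bound: χ ≥ ω).
Odd cycle [21, 11, 12, 7, 13, 9, 3, 22, 19, 14, 20] needs 3 colors (χ ≥ 3).
Vertex 10 is adjacent to every vertex of [3, 7, 9, 11, 12, 13, 14, 19, 20, 21, 22], which already need 3 colors among themselves, so 10 needs a new color (χ ≥ 4).
The coloring below uses 4 colors, so χ(G) = 4.
A valid 4-coloring: color 1: [10]; color 2: [3, 12, 13, 14, 21]; color 3: [7, 9, 11, 20, 22]; color 4: [19].

χ(G) = 4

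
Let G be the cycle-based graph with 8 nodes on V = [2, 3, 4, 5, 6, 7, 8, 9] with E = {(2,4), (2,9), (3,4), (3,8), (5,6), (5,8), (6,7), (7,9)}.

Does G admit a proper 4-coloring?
Yes, G is 4-colorable

A valid 4-coloring: color 1: [2, 3, 5, 7]; color 2: [4, 6, 8, 9].
(χ(G) = 2 ≤ 4.)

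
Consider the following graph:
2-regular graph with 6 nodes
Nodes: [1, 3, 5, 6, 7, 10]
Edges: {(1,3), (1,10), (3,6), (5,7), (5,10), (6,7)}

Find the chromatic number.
Clique number ω(G) = 2 (lower bound: χ ≥ ω).
The graph is bipartite (no odd cycle), so 2 colors suffice: χ(G) = 2.
A valid 2-coloring: color 1: [1, 5, 6]; color 2: [3, 7, 10].

χ(G) = 2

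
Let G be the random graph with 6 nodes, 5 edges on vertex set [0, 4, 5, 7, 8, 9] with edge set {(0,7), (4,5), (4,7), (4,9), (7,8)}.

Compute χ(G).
Clique number ω(G) = 2 (lower bound: χ ≥ ω).
The graph is bipartite (no odd cycle), so 2 colors suffice: χ(G) = 2.
A valid 2-coloring: color 1: [0, 4, 8]; color 2: [5, 7, 9].

χ(G) = 2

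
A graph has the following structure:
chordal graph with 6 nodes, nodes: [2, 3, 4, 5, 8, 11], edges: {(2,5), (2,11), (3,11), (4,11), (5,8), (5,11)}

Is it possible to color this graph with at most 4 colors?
Yes, G is 4-colorable

A valid 4-coloring: color 1: [8, 11]; color 2: [3, 4, 5]; color 3: [2].
(χ(G) = 3 ≤ 4.)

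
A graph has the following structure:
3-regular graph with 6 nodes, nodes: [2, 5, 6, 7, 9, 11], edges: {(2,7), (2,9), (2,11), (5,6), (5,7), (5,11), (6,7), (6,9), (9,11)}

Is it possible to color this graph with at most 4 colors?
Yes, G is 4-colorable

A valid 4-coloring: color 1: [6, 11]; color 2: [7, 9]; color 3: [2, 5].
(χ(G) = 3 ≤ 4.)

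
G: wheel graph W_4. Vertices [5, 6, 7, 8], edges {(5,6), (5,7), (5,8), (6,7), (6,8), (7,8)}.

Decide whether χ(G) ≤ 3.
No, G is not 3-colorable

The clique on vertices [5, 6, 7, 8] has size 4 > 3, so it alone needs 4 colors.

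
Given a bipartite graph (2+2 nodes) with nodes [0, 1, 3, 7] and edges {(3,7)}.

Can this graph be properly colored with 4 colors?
A valid 4-coloring: color 1: [0, 1, 7]; color 2: [3].
(χ(G) = 2 ≤ 4.)

Yes, G is 4-colorable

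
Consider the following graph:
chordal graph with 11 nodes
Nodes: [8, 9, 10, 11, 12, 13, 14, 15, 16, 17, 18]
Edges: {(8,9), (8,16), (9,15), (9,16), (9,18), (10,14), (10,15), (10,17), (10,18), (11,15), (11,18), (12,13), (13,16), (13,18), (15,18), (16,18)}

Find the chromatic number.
χ(G) = 3

Clique number ω(G) = 3 (lower bound: χ ≥ ω).
The clique on [8, 9, 16] has size 3, forcing χ ≥ 3, and the coloring below uses 3 colors, so χ(G) = 3.
A valid 3-coloring: color 1: [8, 12, 14, 17, 18]; color 2: [15, 16]; color 3: [9, 10, 11, 13].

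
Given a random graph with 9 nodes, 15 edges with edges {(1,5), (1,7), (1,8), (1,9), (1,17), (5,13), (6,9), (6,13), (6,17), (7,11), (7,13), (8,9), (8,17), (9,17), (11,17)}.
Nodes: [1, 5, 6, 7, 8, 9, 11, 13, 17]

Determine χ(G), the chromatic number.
Clique number ω(G) = 4 (lower bound: χ ≥ ω).
The clique on [1, 8, 9, 17] has size 4, forcing χ ≥ 4, and the coloring below uses 4 colors, so χ(G) = 4.
A valid 4-coloring: color 1: [5, 7, 17]; color 2: [1, 6, 11]; color 3: [9, 13]; color 4: [8].

χ(G) = 4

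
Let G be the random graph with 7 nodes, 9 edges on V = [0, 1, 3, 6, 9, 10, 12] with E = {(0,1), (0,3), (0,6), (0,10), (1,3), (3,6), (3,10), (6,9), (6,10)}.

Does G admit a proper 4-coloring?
Yes, G is 4-colorable

A valid 4-coloring: color 1: [0, 9, 12]; color 2: [1, 6]; color 3: [3]; color 4: [10].
(χ(G) = 4 ≤ 4.)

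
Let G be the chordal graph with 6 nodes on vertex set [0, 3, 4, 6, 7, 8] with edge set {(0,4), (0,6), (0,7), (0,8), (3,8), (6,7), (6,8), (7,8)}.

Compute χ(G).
χ(G) = 4

Clique number ω(G) = 4 (lower bound: χ ≥ ω).
The clique on [0, 6, 7, 8] has size 4, forcing χ ≥ 4, and the coloring below uses 4 colors, so χ(G) = 4.
A valid 4-coloring: color 1: [0, 3]; color 2: [4, 8]; color 3: [7]; color 4: [6].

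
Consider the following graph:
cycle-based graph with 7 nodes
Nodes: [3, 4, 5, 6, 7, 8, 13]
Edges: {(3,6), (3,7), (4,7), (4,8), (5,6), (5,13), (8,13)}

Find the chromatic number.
χ(G) = 3

Clique number ω(G) = 2 (lower bound: χ ≥ ω).
Odd cycle [3, 6, 5, 13, 8, 4, 7] needs 3 colors (χ ≥ 3).
The coloring below uses 3 colors, so χ(G) = 3.
A valid 3-coloring: color 1: [3, 4, 5]; color 2: [6, 7, 13]; color 3: [8].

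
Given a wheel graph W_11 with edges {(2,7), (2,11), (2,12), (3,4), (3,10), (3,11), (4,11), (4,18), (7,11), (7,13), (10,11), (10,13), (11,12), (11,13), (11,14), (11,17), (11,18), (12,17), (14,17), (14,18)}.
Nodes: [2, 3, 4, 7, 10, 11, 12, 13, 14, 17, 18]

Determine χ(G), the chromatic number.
Clique number ω(G) = 3 (lower bound: χ ≥ ω).
The clique on [2, 11, 12] has size 3, forcing χ ≥ 3, and the coloring below uses 3 colors, so χ(G) = 3.
A valid 3-coloring: color 1: [11]; color 2: [2, 3, 13, 17, 18]; color 3: [4, 7, 10, 12, 14].

χ(G) = 3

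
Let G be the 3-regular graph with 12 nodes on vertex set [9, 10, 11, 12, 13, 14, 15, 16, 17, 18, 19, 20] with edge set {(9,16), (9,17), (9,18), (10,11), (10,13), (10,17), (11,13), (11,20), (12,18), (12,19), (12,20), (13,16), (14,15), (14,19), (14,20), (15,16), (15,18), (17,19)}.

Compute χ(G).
χ(G) = 3

Clique number ω(G) = 3 (lower bound: χ ≥ ω).
The clique on [10, 11, 13] has size 3, forcing χ ≥ 3, and the coloring below uses 3 colors, so χ(G) = 3.
A valid 3-coloring: color 1: [13, 17, 18, 20]; color 2: [11, 12, 14, 16]; color 3: [9, 10, 15, 19].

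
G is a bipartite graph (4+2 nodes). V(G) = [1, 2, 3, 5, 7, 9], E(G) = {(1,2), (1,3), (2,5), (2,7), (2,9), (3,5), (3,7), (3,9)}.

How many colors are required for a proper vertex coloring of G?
Clique number ω(G) = 2 (lower bound: χ ≥ ω).
The graph is bipartite (no odd cycle), so 2 colors suffice: χ(G) = 2.
A valid 2-coloring: color 1: [2, 3]; color 2: [1, 5, 7, 9].

χ(G) = 2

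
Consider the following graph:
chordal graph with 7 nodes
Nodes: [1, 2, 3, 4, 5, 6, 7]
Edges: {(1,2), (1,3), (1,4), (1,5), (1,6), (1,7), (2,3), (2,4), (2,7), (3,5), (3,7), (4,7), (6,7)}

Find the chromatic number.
χ(G) = 4

Clique number ω(G) = 4 (lower bound: χ ≥ ω).
The clique on [1, 2, 3, 7] has size 4, forcing χ ≥ 4, and the coloring below uses 4 colors, so χ(G) = 4.
A valid 4-coloring: color 1: [1]; color 2: [5, 7]; color 3: [2, 6]; color 4: [3, 4].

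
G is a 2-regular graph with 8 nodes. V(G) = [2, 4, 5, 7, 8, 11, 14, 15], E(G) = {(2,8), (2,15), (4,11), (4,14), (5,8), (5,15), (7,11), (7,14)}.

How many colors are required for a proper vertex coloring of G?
Clique number ω(G) = 2 (lower bound: χ ≥ ω).
The graph is bipartite (no odd cycle), so 2 colors suffice: χ(G) = 2.
A valid 2-coloring: color 1: [8, 11, 14, 15]; color 2: [2, 4, 5, 7].

χ(G) = 2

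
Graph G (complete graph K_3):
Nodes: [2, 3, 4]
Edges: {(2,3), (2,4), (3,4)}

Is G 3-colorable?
Yes, G is 3-colorable

A valid 3-coloring: color 1: [2]; color 2: [3]; color 3: [4].
(χ(G) = 3 ≤ 3.)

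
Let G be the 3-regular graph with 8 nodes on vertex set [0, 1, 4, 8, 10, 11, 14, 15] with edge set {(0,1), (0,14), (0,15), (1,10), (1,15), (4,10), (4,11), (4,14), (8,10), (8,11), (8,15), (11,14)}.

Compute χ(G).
Clique number ω(G) = 3 (lower bound: χ ≥ ω).
The clique on [0, 1, 15] has size 3, forcing χ ≥ 3, and the coloring below uses 3 colors, so χ(G) = 3.
A valid 3-coloring: color 1: [0, 4, 8]; color 2: [1, 11]; color 3: [10, 14, 15].

χ(G) = 3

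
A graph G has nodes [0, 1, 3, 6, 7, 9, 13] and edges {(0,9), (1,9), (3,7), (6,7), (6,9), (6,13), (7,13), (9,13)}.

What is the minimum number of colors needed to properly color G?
Clique number ω(G) = 3 (lower bound: χ ≥ ω).
The clique on [6, 9, 13] has size 3, forcing χ ≥ 3, and the coloring below uses 3 colors, so χ(G) = 3.
A valid 3-coloring: color 1: [7, 9]; color 2: [0, 1, 3, 13]; color 3: [6].

χ(G) = 3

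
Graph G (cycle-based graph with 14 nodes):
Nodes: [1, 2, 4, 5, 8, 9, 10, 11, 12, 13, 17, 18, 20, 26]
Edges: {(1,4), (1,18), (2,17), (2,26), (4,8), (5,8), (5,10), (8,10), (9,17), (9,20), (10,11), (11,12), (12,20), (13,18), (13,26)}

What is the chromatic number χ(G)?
Clique number ω(G) = 3 (lower bound: χ ≥ ω).
The clique on [5, 8, 10] has size 3, forcing χ ≥ 3, and the coloring below uses 3 colors, so χ(G) = 3.
A valid 3-coloring: color 1: [8, 11, 17, 18, 20, 26]; color 2: [1, 2, 9, 10, 12, 13]; color 3: [4, 5].

χ(G) = 3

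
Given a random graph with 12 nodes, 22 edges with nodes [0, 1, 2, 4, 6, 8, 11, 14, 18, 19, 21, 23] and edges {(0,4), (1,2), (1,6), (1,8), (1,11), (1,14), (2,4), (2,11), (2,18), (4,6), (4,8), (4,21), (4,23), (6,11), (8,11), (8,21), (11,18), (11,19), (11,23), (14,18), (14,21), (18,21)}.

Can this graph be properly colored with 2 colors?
No, G is not 2-colorable

The clique on vertices [4, 8, 21] has size 3 > 2, so it alone needs 3 colors.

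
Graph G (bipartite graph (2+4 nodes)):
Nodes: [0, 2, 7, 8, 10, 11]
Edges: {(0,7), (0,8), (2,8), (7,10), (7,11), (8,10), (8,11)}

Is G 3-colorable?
Yes, G is 3-colorable

A valid 3-coloring: color 1: [7, 8]; color 2: [0, 2, 10, 11].
(χ(G) = 2 ≤ 3.)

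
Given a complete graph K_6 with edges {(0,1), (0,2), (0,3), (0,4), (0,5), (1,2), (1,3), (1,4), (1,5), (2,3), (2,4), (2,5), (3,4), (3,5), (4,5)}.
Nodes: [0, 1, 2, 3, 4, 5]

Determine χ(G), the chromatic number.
χ(G) = 6

Clique number ω(G) = 6 (lower bound: χ ≥ ω).
The clique on [0, 1, 2, 3, 4, 5] has size 6, forcing χ ≥ 6, and the coloring below uses 6 colors, so χ(G) = 6.
A valid 6-coloring: color 1: [5]; color 2: [1]; color 3: [0]; color 4: [3]; color 5: [2]; color 6: [4].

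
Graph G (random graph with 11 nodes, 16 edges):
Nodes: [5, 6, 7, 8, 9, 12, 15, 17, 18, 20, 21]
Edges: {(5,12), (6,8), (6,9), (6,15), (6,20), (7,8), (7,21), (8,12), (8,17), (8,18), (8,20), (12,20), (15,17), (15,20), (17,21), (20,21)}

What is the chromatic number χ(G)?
χ(G) = 3

Clique number ω(G) = 3 (lower bound: χ ≥ ω).
The clique on [8, 12, 20] has size 3, forcing χ ≥ 3, and the coloring below uses 3 colors, so χ(G) = 3.
A valid 3-coloring: color 1: [5, 8, 9, 15, 21]; color 2: [7, 17, 18, 20]; color 3: [6, 12].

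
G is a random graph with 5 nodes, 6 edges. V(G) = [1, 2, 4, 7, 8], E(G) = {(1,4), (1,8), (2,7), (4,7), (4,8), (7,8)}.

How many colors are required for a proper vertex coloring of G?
Clique number ω(G) = 3 (lower bound: χ ≥ ω).
The clique on [1, 4, 8] has size 3, forcing χ ≥ 3, and the coloring below uses 3 colors, so χ(G) = 3.
A valid 3-coloring: color 1: [1, 7]; color 2: [2, 8]; color 3: [4].

χ(G) = 3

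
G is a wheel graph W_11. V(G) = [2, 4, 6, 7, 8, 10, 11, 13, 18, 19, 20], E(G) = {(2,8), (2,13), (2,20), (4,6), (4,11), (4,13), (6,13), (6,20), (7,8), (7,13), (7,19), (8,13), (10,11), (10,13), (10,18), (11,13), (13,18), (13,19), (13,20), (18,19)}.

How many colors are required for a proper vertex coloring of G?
χ(G) = 3

Clique number ω(G) = 3 (lower bound: χ ≥ ω).
The clique on [2, 8, 13] has size 3, forcing χ ≥ 3, and the coloring below uses 3 colors, so χ(G) = 3.
A valid 3-coloring: color 1: [13]; color 2: [4, 8, 10, 19, 20]; color 3: [2, 6, 7, 11, 18].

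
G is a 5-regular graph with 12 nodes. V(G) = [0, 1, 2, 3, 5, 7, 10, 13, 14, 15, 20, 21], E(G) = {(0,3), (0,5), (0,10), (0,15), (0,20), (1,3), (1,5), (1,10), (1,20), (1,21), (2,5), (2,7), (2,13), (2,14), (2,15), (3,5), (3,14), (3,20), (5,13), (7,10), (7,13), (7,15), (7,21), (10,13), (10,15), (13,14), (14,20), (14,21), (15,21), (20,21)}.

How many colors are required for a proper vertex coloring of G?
χ(G) = 4

Clique number ω(G) = 3 (lower bound: χ ≥ ω).
Suppose a proper 3-coloring c exists. The clique [0, 3, 5] takes 3 distinct colors; by symmetry let c(0) = 1, c(3) = 2, c(5) = 3.
- Vertex 1: neighbors [3, 5] already have colors [2, 3] ⇒ c(1) = 1.
- Vertex 20: neighbors [0, 3] already have colors [1, 2] ⇒ c(20) = 3.
- Vertex 14: neighbors [3, 20] already have colors [2, 3] ⇒ c(14) = 1.
- Vertex 2: neighbors [14, 5] already have colors [1, 3] ⇒ c(2) = 2.
- Vertex 13: neighbors [14, 2, 5] already have colors [1, 2, 3] — all 3 colors blocked. Contradiction.
The forced assignments end in a contradiction, so G has no proper 3-coloring (χ ≥ 4).
The coloring below uses 4 colors, so χ(G) = 4.
A valid 4-coloring: color 1: [0, 1, 7, 14]; color 2: [5, 15, 20]; color 3: [2, 3, 10, 21]; color 4: [13].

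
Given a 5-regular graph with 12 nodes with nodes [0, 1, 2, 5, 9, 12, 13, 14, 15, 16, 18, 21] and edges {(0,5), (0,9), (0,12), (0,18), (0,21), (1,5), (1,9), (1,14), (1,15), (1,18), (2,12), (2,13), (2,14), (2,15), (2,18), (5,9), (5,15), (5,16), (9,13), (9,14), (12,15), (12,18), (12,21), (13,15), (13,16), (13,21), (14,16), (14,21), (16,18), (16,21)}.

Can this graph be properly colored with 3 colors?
Yes, G is 3-colorable

A valid 3-coloring: color 1: [0, 1, 2, 16]; color 2: [5, 12, 13, 14]; color 3: [9, 15, 18, 21].
(χ(G) = 3 ≤ 3.)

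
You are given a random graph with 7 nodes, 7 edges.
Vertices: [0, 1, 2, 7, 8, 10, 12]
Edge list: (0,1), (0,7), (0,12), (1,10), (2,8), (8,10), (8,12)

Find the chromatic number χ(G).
Clique number ω(G) = 2 (lower bound: χ ≥ ω).
Odd cycle [1, 0, 12, 8, 10] needs 3 colors (χ ≥ 3).
The coloring below uses 3 colors, so χ(G) = 3.
A valid 3-coloring: color 1: [1, 7, 8]; color 2: [0, 2, 10]; color 3: [12].

χ(G) = 3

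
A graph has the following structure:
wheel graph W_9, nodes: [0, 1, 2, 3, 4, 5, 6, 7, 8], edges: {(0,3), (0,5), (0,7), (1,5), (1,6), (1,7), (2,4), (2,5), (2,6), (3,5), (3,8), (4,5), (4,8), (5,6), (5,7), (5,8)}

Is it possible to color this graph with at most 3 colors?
Yes, G is 3-colorable

A valid 3-coloring: color 1: [5]; color 2: [0, 1, 2, 8]; color 3: [3, 4, 6, 7].
(χ(G) = 3 ≤ 3.)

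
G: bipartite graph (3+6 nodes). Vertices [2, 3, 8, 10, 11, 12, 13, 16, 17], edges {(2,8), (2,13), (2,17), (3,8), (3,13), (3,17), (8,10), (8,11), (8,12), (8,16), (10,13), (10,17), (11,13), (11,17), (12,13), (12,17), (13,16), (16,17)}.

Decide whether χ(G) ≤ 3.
A valid 3-coloring: color 1: [8, 13, 17]; color 2: [2, 3, 10, 11, 12, 16].
(χ(G) = 2 ≤ 3.)

Yes, G is 3-colorable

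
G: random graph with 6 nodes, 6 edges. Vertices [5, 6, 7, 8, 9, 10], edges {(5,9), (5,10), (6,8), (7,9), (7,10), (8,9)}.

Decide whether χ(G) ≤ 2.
A valid 2-coloring: color 1: [6, 9, 10]; color 2: [5, 7, 8].
(χ(G) = 2 ≤ 2.)

Yes, G is 2-colorable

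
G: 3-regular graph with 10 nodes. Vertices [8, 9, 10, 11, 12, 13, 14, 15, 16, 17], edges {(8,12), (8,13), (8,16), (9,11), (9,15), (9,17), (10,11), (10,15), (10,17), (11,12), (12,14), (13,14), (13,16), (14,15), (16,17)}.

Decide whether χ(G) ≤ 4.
A valid 4-coloring: color 1: [11, 13, 15, 17]; color 2: [8, 9, 10, 14]; color 3: [12, 16].
(χ(G) = 3 ≤ 4.)

Yes, G is 4-colorable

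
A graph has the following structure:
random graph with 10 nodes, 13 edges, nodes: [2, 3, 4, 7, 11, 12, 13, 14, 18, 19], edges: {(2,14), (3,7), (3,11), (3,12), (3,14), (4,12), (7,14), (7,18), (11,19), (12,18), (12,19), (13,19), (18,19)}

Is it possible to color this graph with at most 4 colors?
A valid 4-coloring: color 1: [2, 3, 4, 19]; color 2: [7, 11, 12, 13]; color 3: [14, 18].
(χ(G) = 3 ≤ 4.)

Yes, G is 4-colorable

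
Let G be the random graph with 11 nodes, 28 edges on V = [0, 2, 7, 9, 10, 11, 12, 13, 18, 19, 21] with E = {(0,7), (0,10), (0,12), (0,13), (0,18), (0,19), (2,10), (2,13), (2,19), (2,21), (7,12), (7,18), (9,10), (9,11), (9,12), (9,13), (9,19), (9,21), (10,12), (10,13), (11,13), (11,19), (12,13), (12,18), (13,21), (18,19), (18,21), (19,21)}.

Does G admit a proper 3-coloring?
The clique on vertices [0, 7, 12, 18] has size 4 > 3, so it alone needs 4 colors.

No, G is not 3-colorable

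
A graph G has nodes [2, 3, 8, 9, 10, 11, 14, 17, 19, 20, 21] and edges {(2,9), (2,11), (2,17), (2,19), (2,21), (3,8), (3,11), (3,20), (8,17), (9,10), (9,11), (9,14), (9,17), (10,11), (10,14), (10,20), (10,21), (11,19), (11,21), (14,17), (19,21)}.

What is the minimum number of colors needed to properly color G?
Clique number ω(G) = 4 (lower bound: χ ≥ ω).
The clique on [2, 11, 19, 21] has size 4, forcing χ ≥ 4, and the coloring below uses 4 colors, so χ(G) = 4.
A valid 4-coloring: color 1: [11, 17, 20]; color 2: [3, 9, 19]; color 3: [2, 8, 10]; color 4: [14, 21].

χ(G) = 4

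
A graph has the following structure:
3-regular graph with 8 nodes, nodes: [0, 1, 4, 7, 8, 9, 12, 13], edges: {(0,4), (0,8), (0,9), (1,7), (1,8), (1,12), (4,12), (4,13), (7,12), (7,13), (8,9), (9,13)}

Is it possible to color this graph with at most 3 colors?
Yes, G is 3-colorable

A valid 3-coloring: color 1: [0, 1, 13]; color 2: [9, 12]; color 3: [4, 7, 8].
(χ(G) = 3 ≤ 3.)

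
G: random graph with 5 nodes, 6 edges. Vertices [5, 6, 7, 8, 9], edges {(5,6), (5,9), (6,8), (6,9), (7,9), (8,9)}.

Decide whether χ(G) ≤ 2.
The clique on vertices [6, 8, 9] has size 3 > 2, so it alone needs 3 colors.

No, G is not 2-colorable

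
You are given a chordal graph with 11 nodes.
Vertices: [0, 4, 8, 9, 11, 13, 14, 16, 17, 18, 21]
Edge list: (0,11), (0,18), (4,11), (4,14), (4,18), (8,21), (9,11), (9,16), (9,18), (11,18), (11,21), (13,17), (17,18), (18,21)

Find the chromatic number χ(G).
χ(G) = 3

Clique number ω(G) = 3 (lower bound: χ ≥ ω).
The clique on [0, 11, 18] has size 3, forcing χ ≥ 3, and the coloring below uses 3 colors, so χ(G) = 3.
A valid 3-coloring: color 1: [8, 13, 14, 16, 18]; color 2: [11, 17]; color 3: [0, 4, 9, 21].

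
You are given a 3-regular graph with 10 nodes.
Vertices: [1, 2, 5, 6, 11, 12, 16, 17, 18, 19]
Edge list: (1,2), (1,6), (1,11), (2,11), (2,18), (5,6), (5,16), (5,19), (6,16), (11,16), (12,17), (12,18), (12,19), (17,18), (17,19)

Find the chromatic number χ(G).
χ(G) = 3

Clique number ω(G) = 3 (lower bound: χ ≥ ω).
The clique on [1, 2, 11] has size 3, forcing χ ≥ 3, and the coloring below uses 3 colors, so χ(G) = 3.
A valid 3-coloring: color 1: [1, 16, 18, 19]; color 2: [5, 11, 17]; color 3: [2, 6, 12].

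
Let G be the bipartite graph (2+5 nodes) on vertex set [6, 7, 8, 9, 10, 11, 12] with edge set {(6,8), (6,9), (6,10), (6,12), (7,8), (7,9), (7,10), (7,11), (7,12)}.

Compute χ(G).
Clique number ω(G) = 2 (lower bound: χ ≥ ω).
The graph is bipartite (no odd cycle), so 2 colors suffice: χ(G) = 2.
A valid 2-coloring: color 1: [6, 7]; color 2: [8, 9, 10, 11, 12].

χ(G) = 2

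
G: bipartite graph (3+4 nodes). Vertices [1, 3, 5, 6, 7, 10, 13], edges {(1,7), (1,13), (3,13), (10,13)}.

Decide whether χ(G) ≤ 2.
A valid 2-coloring: color 1: [5, 6, 7, 13]; color 2: [1, 3, 10].
(χ(G) = 2 ≤ 2.)

Yes, G is 2-colorable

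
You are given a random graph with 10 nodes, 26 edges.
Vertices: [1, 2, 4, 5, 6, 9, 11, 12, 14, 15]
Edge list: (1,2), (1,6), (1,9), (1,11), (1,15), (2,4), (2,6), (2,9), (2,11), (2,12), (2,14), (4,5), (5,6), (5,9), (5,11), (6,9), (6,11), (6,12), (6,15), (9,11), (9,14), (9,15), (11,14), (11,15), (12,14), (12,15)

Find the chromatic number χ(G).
Clique number ω(G) = 5 (lower bound: χ ≥ ω).
The clique on [1, 2, 6, 9, 11] has size 5, forcing χ ≥ 5, and the coloring below uses 5 colors, so χ(G) = 5.
A valid 5-coloring: color 1: [2, 5, 15]; color 2: [4, 11, 12]; color 3: [6, 14]; color 4: [9]; color 5: [1].

χ(G) = 5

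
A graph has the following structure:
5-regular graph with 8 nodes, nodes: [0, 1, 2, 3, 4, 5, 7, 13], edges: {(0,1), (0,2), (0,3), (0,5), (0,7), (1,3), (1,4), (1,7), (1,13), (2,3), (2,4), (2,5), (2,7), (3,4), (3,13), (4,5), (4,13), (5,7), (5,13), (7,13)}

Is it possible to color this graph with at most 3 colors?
No, G is not 3-colorable

The clique on vertices [0, 2, 5, 7] has size 4 > 3, so it alone needs 4 colors.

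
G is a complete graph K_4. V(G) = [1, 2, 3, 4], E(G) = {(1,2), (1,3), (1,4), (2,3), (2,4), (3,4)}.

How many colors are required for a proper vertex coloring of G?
χ(G) = 4

Clique number ω(G) = 4 (lower bound: χ ≥ ω).
The clique on [1, 2, 3, 4] has size 4, forcing χ ≥ 4, and the coloring below uses 4 colors, so χ(G) = 4.
A valid 4-coloring: color 1: [1]; color 2: [3]; color 3: [2]; color 4: [4].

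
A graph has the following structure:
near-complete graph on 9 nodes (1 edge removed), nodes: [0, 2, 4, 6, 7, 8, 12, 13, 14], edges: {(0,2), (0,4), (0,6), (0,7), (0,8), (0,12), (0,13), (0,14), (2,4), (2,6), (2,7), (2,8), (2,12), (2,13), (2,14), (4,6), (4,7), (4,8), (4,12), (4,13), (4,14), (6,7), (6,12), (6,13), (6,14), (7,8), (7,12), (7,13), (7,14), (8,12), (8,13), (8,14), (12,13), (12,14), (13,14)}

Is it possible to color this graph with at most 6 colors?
The clique on vertices [0, 2, 4, 7, 8, 12, 13, 14] has size 8 > 6, so it alone needs 8 colors.

No, G is not 6-colorable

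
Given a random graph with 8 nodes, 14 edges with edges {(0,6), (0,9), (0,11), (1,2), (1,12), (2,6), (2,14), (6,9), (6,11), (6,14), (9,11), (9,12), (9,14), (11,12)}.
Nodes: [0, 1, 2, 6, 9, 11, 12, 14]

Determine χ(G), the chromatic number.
Clique number ω(G) = 4 (lower bound: χ ≥ ω).
The clique on [0, 6, 9, 11] has size 4, forcing χ ≥ 4, and the coloring below uses 4 colors, so χ(G) = 4.
A valid 4-coloring: color 1: [2, 9]; color 2: [6, 12]; color 3: [1, 11, 14]; color 4: [0].

χ(G) = 4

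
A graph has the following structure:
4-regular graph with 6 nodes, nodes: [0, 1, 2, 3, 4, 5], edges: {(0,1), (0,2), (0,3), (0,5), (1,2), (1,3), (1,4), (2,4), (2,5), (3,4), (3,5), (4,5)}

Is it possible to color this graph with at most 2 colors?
The clique on vertices [0, 1, 2] has size 3 > 2, so it alone needs 3 colors.

No, G is not 2-colorable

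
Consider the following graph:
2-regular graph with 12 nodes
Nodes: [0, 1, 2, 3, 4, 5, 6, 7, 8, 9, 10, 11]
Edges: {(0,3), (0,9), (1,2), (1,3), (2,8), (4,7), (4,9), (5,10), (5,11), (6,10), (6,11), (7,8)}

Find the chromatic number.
χ(G) = 2

Clique number ω(G) = 2 (lower bound: χ ≥ ω).
The graph is bipartite (no odd cycle), so 2 colors suffice: χ(G) = 2.
A valid 2-coloring: color 1: [2, 3, 5, 6, 7, 9]; color 2: [0, 1, 4, 8, 10, 11].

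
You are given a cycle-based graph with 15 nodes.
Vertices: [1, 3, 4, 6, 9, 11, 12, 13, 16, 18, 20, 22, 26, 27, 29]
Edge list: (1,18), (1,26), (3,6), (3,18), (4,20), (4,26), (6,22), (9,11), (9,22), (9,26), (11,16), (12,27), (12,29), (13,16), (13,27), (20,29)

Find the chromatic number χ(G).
Clique number ω(G) = 2 (lower bound: χ ≥ ω).
Odd cycle [1, 26, 9, 22, 6, 3, 18] needs 3 colors (χ ≥ 3).
The coloring below uses 3 colors, so χ(G) = 3.
A valid 3-coloring: color 1: [11, 12, 13, 18, 20, 22, 26]; color 2: [1, 3, 4, 9, 16, 27, 29]; color 3: [6].

χ(G) = 3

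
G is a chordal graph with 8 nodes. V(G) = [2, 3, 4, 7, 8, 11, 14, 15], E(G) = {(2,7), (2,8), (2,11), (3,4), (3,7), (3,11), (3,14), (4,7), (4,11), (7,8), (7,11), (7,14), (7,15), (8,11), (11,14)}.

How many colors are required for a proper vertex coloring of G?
χ(G) = 4

Clique number ω(G) = 4 (lower bound: χ ≥ ω).
The clique on [2, 7, 8, 11] has size 4, forcing χ ≥ 4, and the coloring below uses 4 colors, so χ(G) = 4.
A valid 4-coloring: color 1: [7]; color 2: [11, 15]; color 3: [3, 8]; color 4: [2, 4, 14].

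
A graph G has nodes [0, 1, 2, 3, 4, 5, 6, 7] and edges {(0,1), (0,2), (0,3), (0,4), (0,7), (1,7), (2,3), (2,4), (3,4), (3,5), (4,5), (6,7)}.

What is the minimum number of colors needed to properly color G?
χ(G) = 4

Clique number ω(G) = 4 (lower bound: χ ≥ ω).
The clique on [0, 2, 3, 4] has size 4, forcing χ ≥ 4, and the coloring below uses 4 colors, so χ(G) = 4.
A valid 4-coloring: color 1: [0, 5, 6]; color 2: [4, 7]; color 3: [1, 3]; color 4: [2].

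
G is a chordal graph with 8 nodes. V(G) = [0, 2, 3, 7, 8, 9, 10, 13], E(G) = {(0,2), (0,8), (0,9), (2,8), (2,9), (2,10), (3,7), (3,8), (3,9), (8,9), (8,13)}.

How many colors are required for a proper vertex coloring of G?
Clique number ω(G) = 4 (lower bound: χ ≥ ω).
The clique on [0, 2, 8, 9] has size 4, forcing χ ≥ 4, and the coloring below uses 4 colors, so χ(G) = 4.
A valid 4-coloring: color 1: [7, 8, 10]; color 2: [2, 3, 13]; color 3: [9]; color 4: [0].

χ(G) = 4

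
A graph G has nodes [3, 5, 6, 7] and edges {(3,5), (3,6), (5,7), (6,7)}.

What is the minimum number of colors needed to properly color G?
Clique number ω(G) = 2 (lower bound: χ ≥ ω).
The graph is bipartite (no odd cycle), so 2 colors suffice: χ(G) = 2.
A valid 2-coloring: color 1: [3, 7]; color 2: [5, 6].

χ(G) = 2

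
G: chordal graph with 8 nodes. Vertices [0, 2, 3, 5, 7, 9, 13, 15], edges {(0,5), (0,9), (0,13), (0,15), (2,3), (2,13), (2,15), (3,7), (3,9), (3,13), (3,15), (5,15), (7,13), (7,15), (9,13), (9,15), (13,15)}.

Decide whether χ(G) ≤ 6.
A valid 6-coloring: color 1: [15]; color 2: [5, 13]; color 3: [0, 3]; color 4: [2, 7, 9].
(χ(G) = 4 ≤ 6.)

Yes, G is 6-colorable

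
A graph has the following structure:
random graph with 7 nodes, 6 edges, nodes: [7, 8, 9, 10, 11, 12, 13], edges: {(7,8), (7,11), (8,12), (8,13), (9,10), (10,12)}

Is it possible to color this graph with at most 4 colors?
A valid 4-coloring: color 1: [8, 10, 11]; color 2: [7, 9, 12, 13].
(χ(G) = 2 ≤ 4.)

Yes, G is 4-colorable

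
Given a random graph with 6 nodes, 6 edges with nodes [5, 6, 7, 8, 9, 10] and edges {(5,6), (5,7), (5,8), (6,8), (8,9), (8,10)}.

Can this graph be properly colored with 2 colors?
No, G is not 2-colorable

The clique on vertices [5, 6, 8] has size 3 > 2, so it alone needs 3 colors.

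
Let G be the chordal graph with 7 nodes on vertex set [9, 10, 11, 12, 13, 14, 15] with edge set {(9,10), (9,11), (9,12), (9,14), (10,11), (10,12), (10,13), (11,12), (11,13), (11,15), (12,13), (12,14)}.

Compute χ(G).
Clique number ω(G) = 4 (lower bound: χ ≥ ω).
The clique on [9, 10, 11, 12] has size 4, forcing χ ≥ 4, and the coloring below uses 4 colors, so χ(G) = 4.
A valid 4-coloring: color 1: [11, 14]; color 2: [12, 15]; color 3: [9, 13]; color 4: [10].

χ(G) = 4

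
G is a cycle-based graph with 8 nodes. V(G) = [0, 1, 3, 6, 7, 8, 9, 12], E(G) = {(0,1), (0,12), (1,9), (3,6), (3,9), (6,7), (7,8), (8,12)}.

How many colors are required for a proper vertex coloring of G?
Clique number ω(G) = 2 (lower bound: χ ≥ ω).
The graph is bipartite (no odd cycle), so 2 colors suffice: χ(G) = 2.
A valid 2-coloring: color 1: [1, 3, 7, 12]; color 2: [0, 6, 8, 9].

χ(G) = 2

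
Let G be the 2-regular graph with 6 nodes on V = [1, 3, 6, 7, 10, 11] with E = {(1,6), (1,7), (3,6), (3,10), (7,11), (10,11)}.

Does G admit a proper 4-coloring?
Yes, G is 4-colorable

A valid 4-coloring: color 1: [6, 7, 10]; color 2: [1, 3, 11].
(χ(G) = 2 ≤ 4.)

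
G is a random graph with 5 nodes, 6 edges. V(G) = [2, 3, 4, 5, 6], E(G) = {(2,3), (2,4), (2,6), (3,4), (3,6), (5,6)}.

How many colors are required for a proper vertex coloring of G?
χ(G) = 3

Clique number ω(G) = 3 (lower bound: χ ≥ ω).
The clique on [2, 3, 4] has size 3, forcing χ ≥ 3, and the coloring below uses 3 colors, so χ(G) = 3.
A valid 3-coloring: color 1: [2, 5]; color 2: [4, 6]; color 3: [3].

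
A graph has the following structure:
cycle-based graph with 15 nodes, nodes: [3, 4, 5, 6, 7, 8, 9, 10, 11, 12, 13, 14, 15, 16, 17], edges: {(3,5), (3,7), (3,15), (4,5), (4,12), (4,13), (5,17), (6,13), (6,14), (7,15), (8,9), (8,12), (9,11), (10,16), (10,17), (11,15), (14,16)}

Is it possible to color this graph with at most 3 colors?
Yes, G is 3-colorable

A valid 3-coloring: color 1: [3, 4, 6, 8, 11, 16, 17]; color 2: [5, 9, 10, 12, 13, 14, 15]; color 3: [7].
(χ(G) = 3 ≤ 3.)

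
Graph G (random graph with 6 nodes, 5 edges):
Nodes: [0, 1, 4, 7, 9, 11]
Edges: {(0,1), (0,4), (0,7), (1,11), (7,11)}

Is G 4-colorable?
Yes, G is 4-colorable

A valid 4-coloring: color 1: [0, 9, 11]; color 2: [1, 4, 7].
(χ(G) = 2 ≤ 4.)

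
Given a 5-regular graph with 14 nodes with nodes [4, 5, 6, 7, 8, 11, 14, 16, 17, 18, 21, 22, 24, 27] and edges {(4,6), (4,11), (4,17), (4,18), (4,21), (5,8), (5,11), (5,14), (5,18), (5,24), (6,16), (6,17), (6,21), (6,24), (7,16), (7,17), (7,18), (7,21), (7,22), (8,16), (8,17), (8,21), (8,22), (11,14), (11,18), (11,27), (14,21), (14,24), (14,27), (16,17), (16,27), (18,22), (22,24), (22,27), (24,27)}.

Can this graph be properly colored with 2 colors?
No, G is not 2-colorable

The clique on vertices [4, 11, 18] has size 3 > 2, so it alone needs 3 colors.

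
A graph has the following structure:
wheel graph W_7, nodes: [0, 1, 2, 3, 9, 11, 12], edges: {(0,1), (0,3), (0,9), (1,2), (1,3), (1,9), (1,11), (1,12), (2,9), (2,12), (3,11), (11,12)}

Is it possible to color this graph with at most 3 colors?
Yes, G is 3-colorable

A valid 3-coloring: color 1: [1]; color 2: [3, 9, 12]; color 3: [0, 2, 11].
(χ(G) = 3 ≤ 3.)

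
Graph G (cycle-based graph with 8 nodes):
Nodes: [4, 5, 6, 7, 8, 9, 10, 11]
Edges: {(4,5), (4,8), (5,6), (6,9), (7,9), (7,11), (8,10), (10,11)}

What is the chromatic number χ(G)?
Clique number ω(G) = 2 (lower bound: χ ≥ ω).
The graph is bipartite (no odd cycle), so 2 colors suffice: χ(G) = 2.
A valid 2-coloring: color 1: [4, 6, 7, 10]; color 2: [5, 8, 9, 11].

χ(G) = 2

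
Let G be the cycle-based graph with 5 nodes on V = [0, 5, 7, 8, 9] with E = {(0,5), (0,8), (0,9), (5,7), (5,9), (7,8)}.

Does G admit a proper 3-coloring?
Yes, G is 3-colorable

A valid 3-coloring: color 1: [5, 8]; color 2: [0, 7]; color 3: [9].
(χ(G) = 3 ≤ 3.)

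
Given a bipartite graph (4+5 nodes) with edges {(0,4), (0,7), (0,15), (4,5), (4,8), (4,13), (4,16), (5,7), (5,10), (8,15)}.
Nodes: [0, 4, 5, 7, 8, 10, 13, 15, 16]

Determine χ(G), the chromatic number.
χ(G) = 2

Clique number ω(G) = 2 (lower bound: χ ≥ ω).
The graph is bipartite (no odd cycle), so 2 colors suffice: χ(G) = 2.
A valid 2-coloring: color 1: [4, 7, 10, 15]; color 2: [0, 5, 8, 13, 16].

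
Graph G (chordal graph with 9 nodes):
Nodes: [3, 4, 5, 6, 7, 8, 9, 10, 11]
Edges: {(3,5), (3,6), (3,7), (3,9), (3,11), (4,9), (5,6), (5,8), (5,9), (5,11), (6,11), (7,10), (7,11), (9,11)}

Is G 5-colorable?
Yes, G is 5-colorable

A valid 5-coloring: color 1: [4, 8, 10, 11]; color 2: [5, 7]; color 3: [3]; color 4: [6, 9].
(χ(G) = 4 ≤ 5.)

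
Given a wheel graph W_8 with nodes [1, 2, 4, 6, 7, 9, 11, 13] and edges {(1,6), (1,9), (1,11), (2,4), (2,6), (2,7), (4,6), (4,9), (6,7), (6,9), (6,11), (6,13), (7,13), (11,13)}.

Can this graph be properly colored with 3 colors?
No, G is not 3-colorable

Odd cycle [2, 4, 9, 1, 11, 13, 7] needs 3 colors (χ ≥ 3).
Vertex 6 is adjacent to every vertex of [1, 2, 4, 7, 9, 11, 13], which already need 3 colors among themselves, so 6 needs a new color (χ ≥ 4).
Hence χ(G) ≥ 4 > 3, so no proper 3-coloring exists.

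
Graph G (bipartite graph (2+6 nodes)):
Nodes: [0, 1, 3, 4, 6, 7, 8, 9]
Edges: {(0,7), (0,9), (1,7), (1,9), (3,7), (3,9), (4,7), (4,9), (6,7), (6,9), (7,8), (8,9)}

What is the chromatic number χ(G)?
χ(G) = 2

Clique number ω(G) = 2 (lower bound: χ ≥ ω).
The graph is bipartite (no odd cycle), so 2 colors suffice: χ(G) = 2.
A valid 2-coloring: color 1: [7, 9]; color 2: [0, 1, 3, 4, 6, 8].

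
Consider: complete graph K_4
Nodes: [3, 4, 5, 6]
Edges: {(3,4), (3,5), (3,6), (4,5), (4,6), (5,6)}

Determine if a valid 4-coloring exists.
Yes, G is 4-colorable

A valid 4-coloring: color 1: [4]; color 2: [6]; color 3: [3]; color 4: [5].
(χ(G) = 4 ≤ 4.)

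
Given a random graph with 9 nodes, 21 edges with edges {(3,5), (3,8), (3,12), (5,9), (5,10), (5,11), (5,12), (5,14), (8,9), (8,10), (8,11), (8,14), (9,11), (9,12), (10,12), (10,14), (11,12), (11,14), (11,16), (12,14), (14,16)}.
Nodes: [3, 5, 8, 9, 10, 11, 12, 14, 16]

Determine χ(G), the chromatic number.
Clique number ω(G) = 4 (lower bound: χ ≥ ω).
The clique on [5, 9, 11, 12] has size 4, forcing χ ≥ 4, and the coloring below uses 4 colors, so χ(G) = 4.
A valid 4-coloring: color 1: [3, 9, 14]; color 2: [8, 12, 16]; color 3: [5]; color 4: [10, 11].

χ(G) = 4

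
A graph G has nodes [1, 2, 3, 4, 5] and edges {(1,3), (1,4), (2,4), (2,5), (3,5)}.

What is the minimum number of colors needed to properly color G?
Clique number ω(G) = 2 (lower bound: χ ≥ ω).
Odd cycle [3, 1, 4, 2, 5] needs 3 colors (χ ≥ 3).
The coloring below uses 3 colors, so χ(G) = 3.
A valid 3-coloring: color 1: [2, 3]; color 2: [1, 5]; color 3: [4].

χ(G) = 3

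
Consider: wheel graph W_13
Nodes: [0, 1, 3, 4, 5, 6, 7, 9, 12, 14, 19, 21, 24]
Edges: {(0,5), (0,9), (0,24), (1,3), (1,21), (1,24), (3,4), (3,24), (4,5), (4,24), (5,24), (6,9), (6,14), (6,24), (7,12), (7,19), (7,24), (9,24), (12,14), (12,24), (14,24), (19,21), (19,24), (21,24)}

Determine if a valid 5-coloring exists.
A valid 5-coloring: color 1: [24]; color 2: [0, 1, 4, 6, 12, 19]; color 3: [3, 5, 7, 9, 14, 21].
(χ(G) = 3 ≤ 5.)

Yes, G is 5-colorable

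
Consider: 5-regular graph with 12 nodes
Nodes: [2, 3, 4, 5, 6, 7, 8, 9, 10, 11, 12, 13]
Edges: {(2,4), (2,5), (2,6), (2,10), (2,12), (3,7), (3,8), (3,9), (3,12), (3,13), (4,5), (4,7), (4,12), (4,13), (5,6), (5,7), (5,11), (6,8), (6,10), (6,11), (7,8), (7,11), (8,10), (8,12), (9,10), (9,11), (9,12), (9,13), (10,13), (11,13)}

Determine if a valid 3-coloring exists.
No, G is not 3-colorable

Odd cycle [7, 11, 6, 2, 4] needs 3 colors (χ ≥ 3).
Vertex 5 is adjacent to every vertex of [2, 4, 6, 7, 11], which already need 3 colors among themselves, so 5 needs a new color (χ ≥ 4).
Hence χ(G) ≥ 4 > 3, so no proper 3-coloring exists.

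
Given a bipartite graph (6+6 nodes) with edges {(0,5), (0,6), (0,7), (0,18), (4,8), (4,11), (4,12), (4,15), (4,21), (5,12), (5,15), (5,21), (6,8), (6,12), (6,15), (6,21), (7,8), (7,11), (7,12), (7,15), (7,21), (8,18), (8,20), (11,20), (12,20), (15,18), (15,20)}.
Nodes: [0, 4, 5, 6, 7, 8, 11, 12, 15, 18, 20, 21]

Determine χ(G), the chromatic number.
Clique number ω(G) = 2 (lower bound: χ ≥ ω).
The graph is bipartite (no odd cycle), so 2 colors suffice: χ(G) = 2.
A valid 2-coloring: color 1: [4, 5, 6, 7, 18, 20]; color 2: [0, 8, 11, 12, 15, 21].

χ(G) = 2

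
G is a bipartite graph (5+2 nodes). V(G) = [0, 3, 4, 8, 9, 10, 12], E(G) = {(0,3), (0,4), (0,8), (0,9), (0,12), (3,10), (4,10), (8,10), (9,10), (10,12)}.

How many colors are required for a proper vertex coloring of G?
Clique number ω(G) = 2 (lower bound: χ ≥ ω).
The graph is bipartite (no odd cycle), so 2 colors suffice: χ(G) = 2.
A valid 2-coloring: color 1: [0, 10]; color 2: [3, 4, 8, 9, 12].

χ(G) = 2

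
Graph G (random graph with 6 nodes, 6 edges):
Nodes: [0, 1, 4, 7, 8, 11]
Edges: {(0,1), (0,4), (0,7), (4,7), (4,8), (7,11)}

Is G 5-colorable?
Yes, G is 5-colorable

A valid 5-coloring: color 1: [1, 7, 8]; color 2: [0, 11]; color 3: [4].
(χ(G) = 3 ≤ 5.)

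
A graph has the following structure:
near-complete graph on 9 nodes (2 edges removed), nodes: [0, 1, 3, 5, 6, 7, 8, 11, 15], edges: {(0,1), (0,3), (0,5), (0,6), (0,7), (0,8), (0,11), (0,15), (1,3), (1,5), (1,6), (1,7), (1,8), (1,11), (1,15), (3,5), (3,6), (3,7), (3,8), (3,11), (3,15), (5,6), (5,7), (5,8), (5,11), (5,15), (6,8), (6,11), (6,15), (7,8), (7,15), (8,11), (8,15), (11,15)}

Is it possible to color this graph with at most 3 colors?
The clique on vertices [0, 1, 3, 5, 6, 8, 11, 15] has size 8 > 3, so it alone needs 8 colors.

No, G is not 3-colorable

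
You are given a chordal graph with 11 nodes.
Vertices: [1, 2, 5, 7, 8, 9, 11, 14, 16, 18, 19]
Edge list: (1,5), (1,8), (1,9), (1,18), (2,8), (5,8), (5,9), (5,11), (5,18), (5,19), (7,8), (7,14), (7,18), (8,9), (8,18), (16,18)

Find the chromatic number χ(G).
Clique number ω(G) = 4 (lower bound: χ ≥ ω).
The clique on [1, 5, 8, 9] has size 4, forcing χ ≥ 4, and the coloring below uses 4 colors, so χ(G) = 4.
A valid 4-coloring: color 1: [8, 11, 14, 16, 19]; color 2: [2, 5, 7]; color 3: [9, 18]; color 4: [1].

χ(G) = 4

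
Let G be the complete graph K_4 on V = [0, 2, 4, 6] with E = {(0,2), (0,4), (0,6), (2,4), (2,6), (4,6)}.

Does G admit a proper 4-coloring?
Yes, G is 4-colorable

A valid 4-coloring: color 1: [4]; color 2: [0]; color 3: [6]; color 4: [2].
(χ(G) = 4 ≤ 4.)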